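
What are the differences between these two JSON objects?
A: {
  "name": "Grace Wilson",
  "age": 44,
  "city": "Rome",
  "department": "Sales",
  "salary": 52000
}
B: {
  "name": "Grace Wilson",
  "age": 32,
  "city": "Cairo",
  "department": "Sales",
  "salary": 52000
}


Comparing each field (in key order):
  name: same
  age: DIFFERENT
  city: DIFFERENT
  department: same
  salary: same
Differences:
  age: 44 -> 32
  city: Rome -> Cairo

2 field(s) changed

2 changes: age, city


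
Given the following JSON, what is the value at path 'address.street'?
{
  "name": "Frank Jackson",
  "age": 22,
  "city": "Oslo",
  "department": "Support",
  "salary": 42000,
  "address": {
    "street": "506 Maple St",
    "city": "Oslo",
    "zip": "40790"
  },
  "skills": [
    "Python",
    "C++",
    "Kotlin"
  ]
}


Query: address.street
Path: address -> street
Value: 506 Maple St

506 Maple St


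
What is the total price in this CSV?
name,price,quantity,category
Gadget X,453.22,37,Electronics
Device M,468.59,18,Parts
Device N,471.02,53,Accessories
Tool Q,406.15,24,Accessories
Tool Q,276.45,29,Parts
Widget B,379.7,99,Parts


Computing total price:
Values: [453.22, 468.59, 471.02, 406.15, 276.45, 379.7]
Sum = 2455.13

2455.13


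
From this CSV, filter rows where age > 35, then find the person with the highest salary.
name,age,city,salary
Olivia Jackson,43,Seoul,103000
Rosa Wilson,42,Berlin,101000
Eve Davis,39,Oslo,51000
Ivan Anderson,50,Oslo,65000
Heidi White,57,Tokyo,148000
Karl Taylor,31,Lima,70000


Filter: age > 35
Sort by: salary (descending)

Filtered records (5):
  Heidi White, age 57, salary $148000
  Olivia Jackson, age 43, salary $103000
  Rosa Wilson, age 42, salary $101000
  Ivan Anderson, age 50, salary $65000
  Eve Davis, age 39, salary $51000

Highest salary: Heidi White ($148000)

Heidi White


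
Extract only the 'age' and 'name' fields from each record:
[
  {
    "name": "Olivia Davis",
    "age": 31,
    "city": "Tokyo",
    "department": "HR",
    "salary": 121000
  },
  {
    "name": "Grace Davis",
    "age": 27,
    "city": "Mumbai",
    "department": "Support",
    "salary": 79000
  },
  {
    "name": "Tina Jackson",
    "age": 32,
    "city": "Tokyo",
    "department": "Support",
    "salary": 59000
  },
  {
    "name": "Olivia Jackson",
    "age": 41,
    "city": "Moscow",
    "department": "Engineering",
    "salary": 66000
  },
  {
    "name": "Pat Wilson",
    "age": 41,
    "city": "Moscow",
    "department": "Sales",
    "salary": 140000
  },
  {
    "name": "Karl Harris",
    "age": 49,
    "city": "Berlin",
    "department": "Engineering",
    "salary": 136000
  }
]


Original: 6 records with fields: name, age, city, department, salary
Keep: ['age', 'name']
Drop: ['city', 'department', 'salary']
Result: 6 records, 2 fields each

[
  {
    "age": 31,
    "name": "Olivia Davis"
  },
  {
    "age": 27,
    "name": "Grace Davis"
  },
  {
    "age": 32,
    "name": "Tina Jackson"
  },
  {
    "age": 41,
    "name": "Olivia Jackson"
  },
  {
    "age": 41,
    "name": "Pat Wilson"
  },
  {
    "age": 49,
    "name": "Karl Harris"
  }
]


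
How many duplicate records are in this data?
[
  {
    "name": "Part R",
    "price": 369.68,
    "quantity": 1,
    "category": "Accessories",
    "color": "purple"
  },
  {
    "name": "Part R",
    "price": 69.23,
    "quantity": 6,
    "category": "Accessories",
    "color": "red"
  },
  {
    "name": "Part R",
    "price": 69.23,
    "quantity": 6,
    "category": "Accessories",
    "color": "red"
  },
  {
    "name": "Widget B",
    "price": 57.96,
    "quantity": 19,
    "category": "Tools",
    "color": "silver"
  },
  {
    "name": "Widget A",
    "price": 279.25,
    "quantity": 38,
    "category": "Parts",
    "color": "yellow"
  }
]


Checking 5 records for duplicates:

  Row 1: Part R ($369.68, qty 1)
  Row 2: Part R ($69.23, qty 6)
  Row 3: Part R ($69.23, qty 6) <-- DUPLICATE
  Row 4: Widget B ($57.96, qty 19)
  Row 5: Widget A ($279.25, qty 38)

Duplicates found: 1
Unique records: 4

1 duplicates, 4 unique


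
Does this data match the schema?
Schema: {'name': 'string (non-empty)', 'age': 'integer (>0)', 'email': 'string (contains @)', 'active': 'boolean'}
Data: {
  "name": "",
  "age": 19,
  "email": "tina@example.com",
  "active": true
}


Validating each field against schema:
  name: FAIL ("" is an empty string)
  age: OK (positive integer)
  email: OK (string with @)
  active: OK (boolean)

Result: INVALID (1 error: name)

INVALID (1 error: name)


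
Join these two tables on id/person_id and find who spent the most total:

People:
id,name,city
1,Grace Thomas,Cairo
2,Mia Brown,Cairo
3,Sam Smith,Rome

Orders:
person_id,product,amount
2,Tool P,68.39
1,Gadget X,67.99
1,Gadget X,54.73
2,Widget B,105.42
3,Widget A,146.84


Join on: people.id = orders.person_id

Joined rows:
  Mia Brown (Cairo) bought Tool P for $68.39
  Grace Thomas (Cairo) bought Gadget X for $67.99
  Grace Thomas (Cairo) bought Gadget X for $54.73
  Mia Brown (Cairo) bought Widget B for $105.42
  Sam Smith (Rome) bought Widget A for $146.84

Total per person:
  Mia Brown: $173.81
  Sam Smith: $146.84
  Grace Thomas: $122.72

Top spender: Mia Brown ($173.81)

Mia Brown ($173.81)


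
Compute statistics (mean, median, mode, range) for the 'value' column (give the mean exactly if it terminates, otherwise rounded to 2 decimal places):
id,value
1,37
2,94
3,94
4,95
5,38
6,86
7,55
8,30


Data: [37, 94, 94, 95, 38, 86, 55, 30]
Count: 8
Sum: 529
Mean: 529/8 = 66.125
Sorted: [30, 37, 38, 55, 86, 94, 94, 95]
Median: 70.5
Mode: 94 (2 times)
Range: 95 - 30 = 65
Min: 30, Max: 95

mean=66.125, median=70.5, mode=94, range=65


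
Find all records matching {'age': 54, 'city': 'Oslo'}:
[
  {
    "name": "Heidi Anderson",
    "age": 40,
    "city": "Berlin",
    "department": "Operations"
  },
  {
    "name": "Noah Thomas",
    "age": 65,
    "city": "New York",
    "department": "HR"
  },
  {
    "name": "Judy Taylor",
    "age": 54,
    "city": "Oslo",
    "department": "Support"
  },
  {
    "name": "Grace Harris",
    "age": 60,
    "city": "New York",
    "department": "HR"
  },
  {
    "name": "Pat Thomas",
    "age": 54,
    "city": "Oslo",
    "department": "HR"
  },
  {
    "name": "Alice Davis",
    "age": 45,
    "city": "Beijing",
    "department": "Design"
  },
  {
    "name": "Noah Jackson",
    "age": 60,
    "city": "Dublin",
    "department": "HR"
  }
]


Search criteria: {'age': 54, 'city': 'Oslo'}

Checking 7 records:
  Heidi Anderson: {age: 40, city: Berlin}
  Noah Thomas: {age: 65, city: New York}
  Judy Taylor: {age: 54, city: Oslo} <-- MATCH
  Grace Harris: {age: 60, city: New York}
  Pat Thomas: {age: 54, city: Oslo} <-- MATCH
  Alice Davis: {age: 45, city: Beijing}
  Noah Jackson: {age: 60, city: Dublin}

Matches: ["Judy Taylor", "Pat Thomas"]

["Judy Taylor", "Pat Thomas"]


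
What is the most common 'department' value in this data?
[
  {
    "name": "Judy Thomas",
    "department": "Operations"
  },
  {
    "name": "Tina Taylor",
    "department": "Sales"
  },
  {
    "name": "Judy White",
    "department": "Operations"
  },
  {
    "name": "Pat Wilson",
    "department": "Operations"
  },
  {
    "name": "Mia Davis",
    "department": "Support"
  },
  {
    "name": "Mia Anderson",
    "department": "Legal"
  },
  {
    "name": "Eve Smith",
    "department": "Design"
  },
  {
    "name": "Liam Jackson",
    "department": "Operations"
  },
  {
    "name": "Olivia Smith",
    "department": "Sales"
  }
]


Counting 'department' values across 9 records:

  Operations: 4 ####
  Sales: 2 ##
  Support: 1 #
  Legal: 1 #
  Design: 1 #

Most common: Operations (4 times)

Operations (4 times)


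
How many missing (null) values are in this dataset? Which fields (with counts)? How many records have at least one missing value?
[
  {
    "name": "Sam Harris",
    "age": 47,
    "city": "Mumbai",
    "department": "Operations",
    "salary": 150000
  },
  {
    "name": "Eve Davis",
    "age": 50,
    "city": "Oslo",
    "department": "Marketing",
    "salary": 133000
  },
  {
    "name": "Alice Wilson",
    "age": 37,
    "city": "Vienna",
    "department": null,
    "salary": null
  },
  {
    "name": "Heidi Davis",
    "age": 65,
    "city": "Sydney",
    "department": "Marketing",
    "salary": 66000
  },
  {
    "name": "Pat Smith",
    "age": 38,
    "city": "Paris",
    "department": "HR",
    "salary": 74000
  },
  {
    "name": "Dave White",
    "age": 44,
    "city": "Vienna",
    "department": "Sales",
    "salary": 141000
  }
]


Checking for missing (null) values in 6 records:

  Sam Harris: complete
  Eve Davis: complete
  Alice Wilson: department, salary
  Heidi Davis: complete
  Pat Smith: complete
  Dave White: complete

Per field:
  name: 0 missing
  age: 0 missing
  city: 0 missing
  department: 1 missing
  salary: 1 missing

Total missing values: 2
Records with any missing: 1

2 missing values (department: 1, salary: 1); 1 incomplete records


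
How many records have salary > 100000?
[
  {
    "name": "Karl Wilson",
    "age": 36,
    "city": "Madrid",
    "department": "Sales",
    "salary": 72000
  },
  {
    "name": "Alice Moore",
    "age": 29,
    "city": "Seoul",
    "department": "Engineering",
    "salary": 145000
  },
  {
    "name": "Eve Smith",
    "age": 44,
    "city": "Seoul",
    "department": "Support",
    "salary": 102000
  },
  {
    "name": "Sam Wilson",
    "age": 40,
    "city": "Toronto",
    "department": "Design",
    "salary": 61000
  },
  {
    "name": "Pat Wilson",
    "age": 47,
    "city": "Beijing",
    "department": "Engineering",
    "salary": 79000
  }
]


Data: 5 records
Condition: salary > 100000

Checking each record:
  Karl Wilson: 72000
  Alice Moore: 145000 MATCH
  Eve Smith: 102000 MATCH
  Sam Wilson: 61000
  Pat Wilson: 79000

Count: 2

2


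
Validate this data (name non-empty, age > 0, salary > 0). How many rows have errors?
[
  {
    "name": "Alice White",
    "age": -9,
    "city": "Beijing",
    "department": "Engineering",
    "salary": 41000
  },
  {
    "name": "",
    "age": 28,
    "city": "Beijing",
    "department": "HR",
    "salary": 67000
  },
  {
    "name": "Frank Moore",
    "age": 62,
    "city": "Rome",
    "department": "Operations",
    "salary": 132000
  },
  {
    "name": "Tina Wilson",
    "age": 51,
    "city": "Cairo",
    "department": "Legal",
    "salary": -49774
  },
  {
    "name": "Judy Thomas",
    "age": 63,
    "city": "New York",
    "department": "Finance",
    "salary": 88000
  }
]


Validating 5 records:
Rules: name non-empty, age > 0, salary > 0

  Row 1 (Alice White): negative age: -9
  Row 2 (???): empty name
  Row 3 (Frank Moore): OK
  Row 4 (Tina Wilson): negative salary: -49774
  Row 5 (Judy Thomas): OK

Total errors: 3

3 errors


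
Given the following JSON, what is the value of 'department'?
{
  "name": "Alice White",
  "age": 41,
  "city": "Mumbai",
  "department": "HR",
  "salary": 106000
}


Looking up field 'department'
Value: HR

HR


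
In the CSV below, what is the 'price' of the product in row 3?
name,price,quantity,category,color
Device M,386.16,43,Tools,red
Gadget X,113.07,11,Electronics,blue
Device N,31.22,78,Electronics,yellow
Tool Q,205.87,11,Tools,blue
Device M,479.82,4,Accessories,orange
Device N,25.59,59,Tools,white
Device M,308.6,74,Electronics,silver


Query: Row 3 ('Device N'), column 'price'
Value: 31.22

31.22


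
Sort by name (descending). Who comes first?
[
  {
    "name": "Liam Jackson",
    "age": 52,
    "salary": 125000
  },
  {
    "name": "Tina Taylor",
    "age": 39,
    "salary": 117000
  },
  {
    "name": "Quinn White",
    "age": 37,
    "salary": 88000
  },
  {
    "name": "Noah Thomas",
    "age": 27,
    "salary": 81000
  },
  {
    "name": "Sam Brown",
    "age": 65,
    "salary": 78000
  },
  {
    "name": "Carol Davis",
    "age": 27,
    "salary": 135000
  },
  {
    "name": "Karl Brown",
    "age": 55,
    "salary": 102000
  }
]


Sort by: name (descending)

Sorted order:
  1. Tina Taylor (name = Tina Taylor)
  2. Sam Brown (name = Sam Brown)
  3. Quinn White (name = Quinn White)
  4. Noah Thomas (name = Noah Thomas)
  5. Liam Jackson (name = Liam Jackson)
  6. Karl Brown (name = Karl Brown)
  7. Carol Davis (name = Carol Davis)

First: Tina Taylor

Tina Taylor


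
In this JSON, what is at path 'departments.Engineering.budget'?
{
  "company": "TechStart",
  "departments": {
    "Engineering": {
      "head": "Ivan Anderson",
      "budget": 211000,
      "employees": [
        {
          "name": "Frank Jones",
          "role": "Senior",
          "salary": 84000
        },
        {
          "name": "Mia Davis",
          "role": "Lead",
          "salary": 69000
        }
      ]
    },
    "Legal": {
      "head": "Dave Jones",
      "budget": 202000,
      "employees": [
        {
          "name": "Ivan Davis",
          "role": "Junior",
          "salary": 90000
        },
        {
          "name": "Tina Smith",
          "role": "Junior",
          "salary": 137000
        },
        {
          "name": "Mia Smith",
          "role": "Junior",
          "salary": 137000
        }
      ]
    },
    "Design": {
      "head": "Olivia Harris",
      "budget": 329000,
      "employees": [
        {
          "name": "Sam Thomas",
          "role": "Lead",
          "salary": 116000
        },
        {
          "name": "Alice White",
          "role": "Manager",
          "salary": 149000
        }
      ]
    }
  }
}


Path: departments.Engineering.budget

Navigate:
  -> departments
  -> Engineering
  -> budget = 211000

211000


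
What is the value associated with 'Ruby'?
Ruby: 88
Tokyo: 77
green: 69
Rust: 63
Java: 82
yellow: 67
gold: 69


Looking up key 'Ruby'
Value: 88

88


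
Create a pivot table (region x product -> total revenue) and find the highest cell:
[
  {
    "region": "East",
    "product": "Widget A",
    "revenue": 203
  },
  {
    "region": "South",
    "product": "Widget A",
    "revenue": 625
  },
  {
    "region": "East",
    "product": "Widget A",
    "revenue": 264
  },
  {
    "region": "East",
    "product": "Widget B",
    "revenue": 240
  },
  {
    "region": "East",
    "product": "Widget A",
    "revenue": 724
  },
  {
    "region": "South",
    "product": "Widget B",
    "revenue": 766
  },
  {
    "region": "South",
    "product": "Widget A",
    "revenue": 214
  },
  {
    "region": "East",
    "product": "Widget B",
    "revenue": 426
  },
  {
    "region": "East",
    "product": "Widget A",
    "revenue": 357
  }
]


Pivot: region (rows) x product (columns) -> total revenue

     Widget A      Widget B    
East          1548           666  
South          839           766  

Highest: East / Widget A = $1548

East / Widget A = $1548


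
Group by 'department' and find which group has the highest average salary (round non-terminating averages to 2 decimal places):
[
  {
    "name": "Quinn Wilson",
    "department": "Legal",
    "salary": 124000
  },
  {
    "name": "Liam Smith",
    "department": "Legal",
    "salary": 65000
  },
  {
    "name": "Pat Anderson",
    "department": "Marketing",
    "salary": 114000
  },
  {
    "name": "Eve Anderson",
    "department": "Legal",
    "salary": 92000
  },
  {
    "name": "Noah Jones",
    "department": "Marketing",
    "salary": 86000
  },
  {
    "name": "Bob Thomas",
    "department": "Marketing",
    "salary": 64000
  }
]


Group by: department

Groups:
  Legal: 3 people, avg salary = 281000/3 ≈ $93666.67
  Marketing: 3 people, avg salary = 264000/3 = $88000

Highest average salary: Legal (≈$93666.67)

Legal (≈$93666.67)


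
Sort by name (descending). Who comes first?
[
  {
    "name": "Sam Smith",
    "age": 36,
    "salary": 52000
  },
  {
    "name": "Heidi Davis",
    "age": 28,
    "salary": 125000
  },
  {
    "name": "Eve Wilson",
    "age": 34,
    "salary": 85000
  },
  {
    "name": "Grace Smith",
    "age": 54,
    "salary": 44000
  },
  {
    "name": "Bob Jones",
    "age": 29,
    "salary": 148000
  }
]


Sort by: name (descending)

Sorted order:
  1. Sam Smith (name = Sam Smith)
  2. Heidi Davis (name = Heidi Davis)
  3. Grace Smith (name = Grace Smith)
  4. Eve Wilson (name = Eve Wilson)
  5. Bob Jones (name = Bob Jones)

First: Sam Smith

Sam Smith


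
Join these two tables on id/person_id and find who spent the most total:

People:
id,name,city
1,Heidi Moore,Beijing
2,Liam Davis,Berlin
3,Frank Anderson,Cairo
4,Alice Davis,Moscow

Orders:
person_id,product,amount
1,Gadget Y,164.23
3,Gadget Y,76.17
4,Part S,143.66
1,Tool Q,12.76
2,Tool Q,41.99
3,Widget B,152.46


Join on: people.id = orders.person_id

Joined rows:
  Heidi Moore (Beijing) bought Gadget Y for $164.23
  Frank Anderson (Cairo) bought Gadget Y for $76.17
  Alice Davis (Moscow) bought Part S for $143.66
  Heidi Moore (Beijing) bought Tool Q for $12.76
  Liam Davis (Berlin) bought Tool Q for $41.99
  Frank Anderson (Cairo) bought Widget B for $152.46

Total per person:
  Frank Anderson: $228.63
  Heidi Moore: $176.99
  Alice Davis: $143.66
  Liam Davis: $41.99

Top spender: Frank Anderson ($228.63)

Frank Anderson ($228.63)


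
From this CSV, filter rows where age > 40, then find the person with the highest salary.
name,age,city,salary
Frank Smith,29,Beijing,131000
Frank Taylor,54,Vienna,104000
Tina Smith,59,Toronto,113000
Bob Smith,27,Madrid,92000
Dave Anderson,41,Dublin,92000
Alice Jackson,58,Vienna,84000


Filter: age > 40
Sort by: salary (descending)

Filtered records (4):
  Tina Smith, age 59, salary $113000
  Frank Taylor, age 54, salary $104000
  Dave Anderson, age 41, salary $92000
  Alice Jackson, age 58, salary $84000

Highest salary: Tina Smith ($113000)

Tina Smith


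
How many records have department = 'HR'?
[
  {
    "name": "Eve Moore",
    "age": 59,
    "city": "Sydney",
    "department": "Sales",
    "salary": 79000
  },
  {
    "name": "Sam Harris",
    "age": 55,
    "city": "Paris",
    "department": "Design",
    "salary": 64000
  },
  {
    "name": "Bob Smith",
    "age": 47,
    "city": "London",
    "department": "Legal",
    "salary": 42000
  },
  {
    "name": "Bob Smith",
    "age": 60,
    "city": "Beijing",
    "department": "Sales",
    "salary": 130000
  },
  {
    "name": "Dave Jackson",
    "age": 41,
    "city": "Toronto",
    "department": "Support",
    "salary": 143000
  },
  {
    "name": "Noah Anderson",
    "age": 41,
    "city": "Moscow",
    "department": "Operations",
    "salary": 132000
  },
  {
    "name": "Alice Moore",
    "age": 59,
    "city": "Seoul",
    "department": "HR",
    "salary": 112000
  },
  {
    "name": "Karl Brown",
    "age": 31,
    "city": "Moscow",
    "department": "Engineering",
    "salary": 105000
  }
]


Data: 8 records
Condition: department = 'HR'

Checking each record:
  Eve Moore: Sales
  Sam Harris: Design
  Bob Smith: Legal
  Bob Smith: Sales
  Dave Jackson: Support
  Noah Anderson: Operations
  Alice Moore: HR MATCH
  Karl Brown: Engineering

Count: 1

1


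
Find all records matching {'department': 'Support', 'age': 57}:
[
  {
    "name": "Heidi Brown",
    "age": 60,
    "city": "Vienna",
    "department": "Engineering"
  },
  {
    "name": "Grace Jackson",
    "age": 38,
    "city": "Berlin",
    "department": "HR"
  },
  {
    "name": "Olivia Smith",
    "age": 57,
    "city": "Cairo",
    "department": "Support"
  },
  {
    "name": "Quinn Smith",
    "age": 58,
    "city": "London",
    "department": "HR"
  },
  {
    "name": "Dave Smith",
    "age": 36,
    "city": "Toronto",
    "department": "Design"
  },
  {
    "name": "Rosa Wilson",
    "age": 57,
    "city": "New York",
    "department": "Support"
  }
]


Search criteria: {'department': 'Support', 'age': 57}

Checking 6 records:
  Heidi Brown: {department: Engineering, age: 60}
  Grace Jackson: {department: HR, age: 38}
  Olivia Smith: {department: Support, age: 57} <-- MATCH
  Quinn Smith: {department: HR, age: 58}
  Dave Smith: {department: Design, age: 36}
  Rosa Wilson: {department: Support, age: 57} <-- MATCH

Matches: ["Olivia Smith", "Rosa Wilson"]

["Olivia Smith", "Rosa Wilson"]


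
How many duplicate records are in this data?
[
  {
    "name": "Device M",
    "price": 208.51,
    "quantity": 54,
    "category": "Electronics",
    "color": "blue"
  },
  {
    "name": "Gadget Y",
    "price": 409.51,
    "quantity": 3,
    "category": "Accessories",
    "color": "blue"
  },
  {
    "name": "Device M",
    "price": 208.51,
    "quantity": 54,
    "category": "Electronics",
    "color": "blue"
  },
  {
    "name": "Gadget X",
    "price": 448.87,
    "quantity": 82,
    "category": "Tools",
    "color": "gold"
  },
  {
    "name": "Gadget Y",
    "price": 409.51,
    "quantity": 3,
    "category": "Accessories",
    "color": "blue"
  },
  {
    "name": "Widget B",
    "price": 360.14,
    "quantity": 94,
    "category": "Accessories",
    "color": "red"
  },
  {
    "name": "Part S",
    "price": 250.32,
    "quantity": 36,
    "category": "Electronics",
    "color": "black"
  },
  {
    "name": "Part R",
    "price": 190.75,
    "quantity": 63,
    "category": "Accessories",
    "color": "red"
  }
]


Checking 8 records for duplicates:

  Row 1: Device M ($208.51, qty 54)
  Row 2: Gadget Y ($409.51, qty 3)
  Row 3: Device M ($208.51, qty 54) <-- DUPLICATE
  Row 4: Gadget X ($448.87, qty 82)
  Row 5: Gadget Y ($409.51, qty 3) <-- DUPLICATE
  Row 6: Widget B ($360.14, qty 94)
  Row 7: Part S ($250.32, qty 36)
  Row 8: Part R ($190.75, qty 63)

Duplicates found: 2
Unique records: 6

2 duplicates, 6 unique


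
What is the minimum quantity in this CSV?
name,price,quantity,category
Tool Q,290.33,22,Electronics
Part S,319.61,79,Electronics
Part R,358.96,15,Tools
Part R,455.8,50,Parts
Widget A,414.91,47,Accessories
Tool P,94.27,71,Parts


Computing minimum quantity:
Values: [22, 79, 15, 50, 47, 71]
Min = 15

15


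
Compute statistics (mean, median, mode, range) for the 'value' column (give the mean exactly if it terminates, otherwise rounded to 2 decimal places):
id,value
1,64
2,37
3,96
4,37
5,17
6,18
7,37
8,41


Data: [64, 37, 96, 37, 17, 18, 37, 41]
Count: 8
Sum: 347
Mean: 347/8 = 43.375
Sorted: [17, 18, 37, 37, 37, 41, 64, 96]
Median: 37.0
Mode: 37 (3 times)
Range: 96 - 17 = 79
Min: 17, Max: 96

mean=43.375, median=37.0, mode=37, range=79


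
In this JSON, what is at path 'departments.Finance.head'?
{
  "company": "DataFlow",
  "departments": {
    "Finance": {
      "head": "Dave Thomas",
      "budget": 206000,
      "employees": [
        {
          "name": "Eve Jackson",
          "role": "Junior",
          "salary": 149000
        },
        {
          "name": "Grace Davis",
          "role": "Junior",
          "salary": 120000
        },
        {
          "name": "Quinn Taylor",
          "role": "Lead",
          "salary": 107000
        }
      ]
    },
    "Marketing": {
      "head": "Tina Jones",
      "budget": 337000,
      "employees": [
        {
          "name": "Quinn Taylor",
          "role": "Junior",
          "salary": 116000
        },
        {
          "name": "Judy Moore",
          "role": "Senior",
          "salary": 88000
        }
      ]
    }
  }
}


Path: departments.Finance.head

Navigate:
  -> departments
  -> Finance
  -> head = 'Dave Thomas'

Dave Thomas


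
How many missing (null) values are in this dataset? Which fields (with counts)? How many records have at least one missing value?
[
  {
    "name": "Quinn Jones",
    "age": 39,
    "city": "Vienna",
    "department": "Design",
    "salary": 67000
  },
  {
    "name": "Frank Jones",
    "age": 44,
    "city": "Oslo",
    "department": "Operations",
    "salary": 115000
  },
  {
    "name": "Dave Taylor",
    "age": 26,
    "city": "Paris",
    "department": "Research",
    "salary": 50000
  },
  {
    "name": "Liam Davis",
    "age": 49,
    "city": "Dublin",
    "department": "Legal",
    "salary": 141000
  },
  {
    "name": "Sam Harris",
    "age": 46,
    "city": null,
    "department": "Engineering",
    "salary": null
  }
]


Checking for missing (null) values in 5 records:

  Quinn Jones: complete
  Frank Jones: complete
  Dave Taylor: complete
  Liam Davis: complete
  Sam Harris: city, salary

Per field:
  name: 0 missing
  age: 0 missing
  city: 1 missing
  department: 0 missing
  salary: 1 missing

Total missing values: 2
Records with any missing: 1

2 missing values (city: 1, salary: 1); 1 incomplete records


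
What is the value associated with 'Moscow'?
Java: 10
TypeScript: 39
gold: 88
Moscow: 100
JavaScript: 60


Looking up key 'Moscow'
Value: 100

100


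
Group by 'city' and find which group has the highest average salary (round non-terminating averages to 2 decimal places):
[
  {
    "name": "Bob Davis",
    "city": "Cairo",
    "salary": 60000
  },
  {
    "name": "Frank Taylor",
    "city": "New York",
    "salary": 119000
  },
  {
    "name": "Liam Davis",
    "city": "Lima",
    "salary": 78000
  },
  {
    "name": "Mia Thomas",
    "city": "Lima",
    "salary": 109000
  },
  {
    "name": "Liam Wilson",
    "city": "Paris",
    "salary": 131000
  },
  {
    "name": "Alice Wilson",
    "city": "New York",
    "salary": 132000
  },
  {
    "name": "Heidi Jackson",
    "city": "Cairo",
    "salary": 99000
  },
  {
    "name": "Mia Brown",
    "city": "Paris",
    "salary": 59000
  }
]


Group by: city

Groups:
  Cairo: 2 people, avg salary = 159000/2 = $79500
  Lima: 2 people, avg salary = 187000/2 = $93500
  New York: 2 people, avg salary = 251000/2 = $125500
  Paris: 2 people, avg salary = 190000/2 = $95000

Highest average salary: New York ($125500)

New York ($125500)


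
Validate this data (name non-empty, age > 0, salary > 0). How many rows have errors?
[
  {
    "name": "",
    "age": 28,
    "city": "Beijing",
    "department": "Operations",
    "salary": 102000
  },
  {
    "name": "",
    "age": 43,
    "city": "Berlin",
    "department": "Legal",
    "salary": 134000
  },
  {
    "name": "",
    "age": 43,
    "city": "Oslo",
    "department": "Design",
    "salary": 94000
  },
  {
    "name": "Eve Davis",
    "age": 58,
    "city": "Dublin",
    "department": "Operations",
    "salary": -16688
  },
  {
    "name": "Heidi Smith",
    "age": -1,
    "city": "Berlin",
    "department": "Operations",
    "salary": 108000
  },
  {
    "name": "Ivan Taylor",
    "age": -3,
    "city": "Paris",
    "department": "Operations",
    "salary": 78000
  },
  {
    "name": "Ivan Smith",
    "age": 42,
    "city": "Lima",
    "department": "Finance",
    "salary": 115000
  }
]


Validating 7 records:
Rules: name non-empty, age > 0, salary > 0

  Row 1 (???): empty name
  Row 2 (???): empty name
  Row 3 (???): empty name
  Row 4 (Eve Davis): negative salary: -16688
  Row 5 (Heidi Smith): negative age: -1
  Row 6 (Ivan Taylor): negative age: -3
  Row 7 (Ivan Smith): OK

Total errors: 6

6 errors


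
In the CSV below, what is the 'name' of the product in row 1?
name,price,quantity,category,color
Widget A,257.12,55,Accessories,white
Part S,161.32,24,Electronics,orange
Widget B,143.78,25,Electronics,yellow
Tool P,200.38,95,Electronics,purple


Query: Row 1 ('Widget A'), column 'name'
Value: Widget A

Widget A


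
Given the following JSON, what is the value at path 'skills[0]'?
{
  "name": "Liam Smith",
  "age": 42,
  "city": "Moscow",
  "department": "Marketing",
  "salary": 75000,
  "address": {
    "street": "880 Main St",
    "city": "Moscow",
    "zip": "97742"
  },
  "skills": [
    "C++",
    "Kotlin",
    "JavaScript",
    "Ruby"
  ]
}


Query: skills[0]
Path: skills -> first element
Value: C++

C++


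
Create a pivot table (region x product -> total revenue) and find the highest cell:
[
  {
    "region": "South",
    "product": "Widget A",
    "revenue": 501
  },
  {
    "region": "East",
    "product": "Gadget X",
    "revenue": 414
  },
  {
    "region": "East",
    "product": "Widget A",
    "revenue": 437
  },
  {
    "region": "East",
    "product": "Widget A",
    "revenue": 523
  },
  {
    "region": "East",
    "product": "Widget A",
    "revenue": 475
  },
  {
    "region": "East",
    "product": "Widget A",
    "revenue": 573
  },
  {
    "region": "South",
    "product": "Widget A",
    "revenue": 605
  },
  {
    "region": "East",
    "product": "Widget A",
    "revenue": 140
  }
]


Pivot: region (rows) x product (columns) -> total revenue

     Gadget X      Widget A    
East           414          2148  
South            0          1106  

Highest: East / Widget A = $2148

East / Widget A = $2148


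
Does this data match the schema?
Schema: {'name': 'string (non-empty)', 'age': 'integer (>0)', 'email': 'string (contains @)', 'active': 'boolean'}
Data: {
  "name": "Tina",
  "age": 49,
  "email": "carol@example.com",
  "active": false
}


Validating each field against schema:
  name: OK (non-empty string)
  age: OK (positive integer)
  email: OK (string with @)
  active: OK (boolean)

Result: VALID

VALID


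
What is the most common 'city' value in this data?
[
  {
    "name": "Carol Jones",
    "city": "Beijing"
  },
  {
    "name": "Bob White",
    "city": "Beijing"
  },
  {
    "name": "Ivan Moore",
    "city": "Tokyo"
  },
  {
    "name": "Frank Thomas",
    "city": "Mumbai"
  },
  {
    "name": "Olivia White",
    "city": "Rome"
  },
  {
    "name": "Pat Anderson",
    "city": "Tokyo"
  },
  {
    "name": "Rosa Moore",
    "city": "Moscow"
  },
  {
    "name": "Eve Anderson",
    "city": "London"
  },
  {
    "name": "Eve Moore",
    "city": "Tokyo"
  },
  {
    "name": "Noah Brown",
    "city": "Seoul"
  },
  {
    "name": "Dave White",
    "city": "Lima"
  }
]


Counting 'city' values across 11 records:

  Tokyo: 3 ###
  Beijing: 2 ##
  Mumbai: 1 #
  Rome: 1 #
  Moscow: 1 #
  London: 1 #
  Seoul: 1 #
  Lima: 1 #

Most common: Tokyo (3 times)

Tokyo (3 times)


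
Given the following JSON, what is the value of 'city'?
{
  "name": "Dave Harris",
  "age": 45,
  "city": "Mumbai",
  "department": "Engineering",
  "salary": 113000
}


Looking up field 'city'
Value: Mumbai

Mumbai


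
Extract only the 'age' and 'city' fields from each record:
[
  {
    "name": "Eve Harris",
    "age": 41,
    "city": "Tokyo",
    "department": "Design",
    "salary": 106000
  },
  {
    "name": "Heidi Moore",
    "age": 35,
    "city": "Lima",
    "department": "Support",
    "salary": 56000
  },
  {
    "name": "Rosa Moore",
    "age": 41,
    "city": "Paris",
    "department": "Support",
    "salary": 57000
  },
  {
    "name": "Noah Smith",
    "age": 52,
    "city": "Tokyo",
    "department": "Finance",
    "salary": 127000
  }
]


Original: 4 records with fields: name, age, city, department, salary
Keep: ['age', 'city']
Drop: ['name', 'department', 'salary']
Result: 4 records, 2 fields each

[
  {
    "age": 41,
    "city": "Tokyo"
  },
  {
    "age": 35,
    "city": "Lima"
  },
  {
    "age": 41,
    "city": "Paris"
  },
  {
    "age": 52,
    "city": "Tokyo"
  }
]


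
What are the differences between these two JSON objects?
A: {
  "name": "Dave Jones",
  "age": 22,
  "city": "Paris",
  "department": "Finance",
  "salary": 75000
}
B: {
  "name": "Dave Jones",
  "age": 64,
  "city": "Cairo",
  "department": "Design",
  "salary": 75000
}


Comparing each field (in key order):
  name: same
  age: DIFFERENT
  city: DIFFERENT
  department: DIFFERENT
  salary: same
Differences:
  age: 22 -> 64
  city: Paris -> Cairo
  department: Finance -> Design

3 field(s) changed

3 changes: age, city, department


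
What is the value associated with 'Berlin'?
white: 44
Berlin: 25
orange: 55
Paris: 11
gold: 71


Looking up key 'Berlin'
Value: 25

25


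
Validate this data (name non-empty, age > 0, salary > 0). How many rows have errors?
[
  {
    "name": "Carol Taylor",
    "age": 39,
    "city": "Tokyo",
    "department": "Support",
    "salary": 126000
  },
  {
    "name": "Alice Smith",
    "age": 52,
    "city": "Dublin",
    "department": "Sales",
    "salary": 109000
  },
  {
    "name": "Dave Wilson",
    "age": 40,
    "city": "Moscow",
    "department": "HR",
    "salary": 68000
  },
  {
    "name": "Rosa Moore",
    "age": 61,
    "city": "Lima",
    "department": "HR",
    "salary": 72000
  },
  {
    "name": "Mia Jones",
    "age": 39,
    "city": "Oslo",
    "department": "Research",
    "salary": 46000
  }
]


Validating 5 records:
Rules: name non-empty, age > 0, salary > 0

  Row 1 (Carol Taylor): OK
  Row 2 (Alice Smith): OK
  Row 3 (Dave Wilson): OK
  Row 4 (Rosa Moore): OK
  Row 5 (Mia Jones): OK

Total errors: 0

0 errors


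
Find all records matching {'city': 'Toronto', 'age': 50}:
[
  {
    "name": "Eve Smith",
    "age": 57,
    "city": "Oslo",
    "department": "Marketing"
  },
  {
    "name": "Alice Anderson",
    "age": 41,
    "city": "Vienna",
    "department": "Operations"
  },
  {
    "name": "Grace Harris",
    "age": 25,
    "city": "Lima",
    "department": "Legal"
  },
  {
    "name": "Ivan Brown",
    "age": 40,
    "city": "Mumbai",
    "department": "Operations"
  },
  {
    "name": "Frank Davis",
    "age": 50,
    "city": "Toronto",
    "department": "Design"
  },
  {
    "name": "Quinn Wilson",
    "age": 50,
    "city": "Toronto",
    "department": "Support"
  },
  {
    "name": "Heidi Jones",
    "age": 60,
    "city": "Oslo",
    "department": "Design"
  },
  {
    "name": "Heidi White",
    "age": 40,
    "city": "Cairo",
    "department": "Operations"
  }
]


Search criteria: {'city': 'Toronto', 'age': 50}

Checking 8 records:
  Eve Smith: {city: Oslo, age: 57}
  Alice Anderson: {city: Vienna, age: 41}
  Grace Harris: {city: Lima, age: 25}
  Ivan Brown: {city: Mumbai, age: 40}
  Frank Davis: {city: Toronto, age: 50} <-- MATCH
  Quinn Wilson: {city: Toronto, age: 50} <-- MATCH
  Heidi Jones: {city: Oslo, age: 60}
  Heidi White: {city: Cairo, age: 40}

Matches: ["Frank Davis", "Quinn Wilson"]

["Frank Davis", "Quinn Wilson"]


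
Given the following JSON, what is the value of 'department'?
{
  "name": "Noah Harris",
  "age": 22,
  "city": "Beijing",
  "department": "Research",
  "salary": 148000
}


Looking up field 'department'
Value: Research

Research


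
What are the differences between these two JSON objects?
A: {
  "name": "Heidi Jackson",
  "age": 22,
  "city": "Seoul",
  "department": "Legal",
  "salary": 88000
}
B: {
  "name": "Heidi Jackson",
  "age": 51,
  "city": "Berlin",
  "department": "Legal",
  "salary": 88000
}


Comparing each field (in key order):
  name: same
  age: DIFFERENT
  city: DIFFERENT
  department: same
  salary: same
Differences:
  age: 22 -> 51
  city: Seoul -> Berlin

2 field(s) changed

2 changes: age, city


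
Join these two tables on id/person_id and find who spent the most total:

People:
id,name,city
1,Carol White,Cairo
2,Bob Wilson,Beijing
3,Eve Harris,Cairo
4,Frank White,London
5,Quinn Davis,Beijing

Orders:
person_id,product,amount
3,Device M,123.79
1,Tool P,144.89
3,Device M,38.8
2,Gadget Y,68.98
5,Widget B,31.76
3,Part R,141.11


Join on: people.id = orders.person_id

Joined rows:
  Eve Harris (Cairo) bought Device M for $123.79
  Carol White (Cairo) bought Tool P for $144.89
  Eve Harris (Cairo) bought Device M for $38.8
  Bob Wilson (Beijing) bought Gadget Y for $68.98
  Quinn Davis (Beijing) bought Widget B for $31.76
  Eve Harris (Cairo) bought Part R for $141.11

Total per person:
  Eve Harris: $303.70
  Carol White: $144.89
  Bob Wilson: $68.98
  Quinn Davis: $31.76

Top spender: Eve Harris ($303.70)

Eve Harris ($303.70)


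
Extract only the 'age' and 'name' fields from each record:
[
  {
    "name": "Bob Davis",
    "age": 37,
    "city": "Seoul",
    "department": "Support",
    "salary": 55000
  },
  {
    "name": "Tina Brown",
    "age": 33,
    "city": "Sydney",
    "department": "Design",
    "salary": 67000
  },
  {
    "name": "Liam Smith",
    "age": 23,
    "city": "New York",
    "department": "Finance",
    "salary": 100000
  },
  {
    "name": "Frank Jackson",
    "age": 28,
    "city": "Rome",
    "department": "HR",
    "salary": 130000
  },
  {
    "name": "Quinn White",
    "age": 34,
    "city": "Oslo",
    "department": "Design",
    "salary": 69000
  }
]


Original: 5 records with fields: name, age, city, department, salary
Keep: ['age', 'name']
Drop: ['city', 'department', 'salary']
Result: 5 records, 2 fields each

[
  {
    "age": 37,
    "name": "Bob Davis"
  },
  {
    "age": 33,
    "name": "Tina Brown"
  },
  {
    "age": 23,
    "name": "Liam Smith"
  },
  {
    "age": 28,
    "name": "Frank Jackson"
  },
  {
    "age": 34,
    "name": "Quinn White"
  }
]


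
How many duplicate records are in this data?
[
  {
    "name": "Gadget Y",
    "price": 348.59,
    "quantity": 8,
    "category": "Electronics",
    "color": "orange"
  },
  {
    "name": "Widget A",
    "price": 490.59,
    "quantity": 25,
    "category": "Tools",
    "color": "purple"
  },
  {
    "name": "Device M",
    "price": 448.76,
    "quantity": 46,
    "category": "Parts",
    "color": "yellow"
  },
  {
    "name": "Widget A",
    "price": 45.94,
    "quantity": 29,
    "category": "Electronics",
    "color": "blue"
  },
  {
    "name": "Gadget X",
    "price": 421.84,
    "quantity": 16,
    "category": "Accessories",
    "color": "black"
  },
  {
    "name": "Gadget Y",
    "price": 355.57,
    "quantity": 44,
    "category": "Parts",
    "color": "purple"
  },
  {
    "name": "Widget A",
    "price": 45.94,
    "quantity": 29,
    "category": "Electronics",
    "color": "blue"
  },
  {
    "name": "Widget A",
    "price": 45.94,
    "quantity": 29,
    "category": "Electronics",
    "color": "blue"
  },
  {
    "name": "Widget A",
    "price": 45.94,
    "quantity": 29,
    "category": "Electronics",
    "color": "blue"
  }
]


Checking 9 records for duplicates:

  Row 1: Gadget Y ($348.59, qty 8)
  Row 2: Widget A ($490.59, qty 25)
  Row 3: Device M ($448.76, qty 46)
  Row 4: Widget A ($45.94, qty 29)
  Row 5: Gadget X ($421.84, qty 16)
  Row 6: Gadget Y ($355.57, qty 44)
  Row 7: Widget A ($45.94, qty 29) <-- DUPLICATE
  Row 8: Widget A ($45.94, qty 29) <-- DUPLICATE
  Row 9: Widget A ($45.94, qty 29) <-- DUPLICATE

Duplicates found: 3
Unique records: 6

3 duplicates, 6 unique


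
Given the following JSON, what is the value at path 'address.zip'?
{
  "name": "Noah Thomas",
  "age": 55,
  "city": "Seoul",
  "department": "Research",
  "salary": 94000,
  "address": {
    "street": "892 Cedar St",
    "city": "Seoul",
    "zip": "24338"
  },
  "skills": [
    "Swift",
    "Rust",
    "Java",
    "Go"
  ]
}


Query: address.zip
Path: address -> zip
Value: 24338

24338


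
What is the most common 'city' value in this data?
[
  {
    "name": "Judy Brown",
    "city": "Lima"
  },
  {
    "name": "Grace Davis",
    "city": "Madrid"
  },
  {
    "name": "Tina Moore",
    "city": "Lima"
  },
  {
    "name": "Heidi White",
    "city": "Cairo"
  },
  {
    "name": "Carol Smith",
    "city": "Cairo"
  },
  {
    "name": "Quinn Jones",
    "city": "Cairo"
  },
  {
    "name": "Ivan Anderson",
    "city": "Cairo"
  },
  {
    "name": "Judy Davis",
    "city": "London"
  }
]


Counting 'city' values across 8 records:

  Cairo: 4 ####
  Lima: 2 ##
  Madrid: 1 #
  London: 1 #

Most common: Cairo (4 times)

Cairo (4 times)


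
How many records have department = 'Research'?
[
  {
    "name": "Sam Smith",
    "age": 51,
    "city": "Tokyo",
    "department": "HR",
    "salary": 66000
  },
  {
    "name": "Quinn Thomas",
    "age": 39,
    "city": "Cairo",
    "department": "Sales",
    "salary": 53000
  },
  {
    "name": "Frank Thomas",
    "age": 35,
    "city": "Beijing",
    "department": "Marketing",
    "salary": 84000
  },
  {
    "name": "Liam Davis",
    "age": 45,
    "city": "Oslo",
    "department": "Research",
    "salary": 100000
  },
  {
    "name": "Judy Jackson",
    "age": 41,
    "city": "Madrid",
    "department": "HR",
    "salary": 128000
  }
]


Data: 5 records
Condition: department = 'Research'

Checking each record:
  Sam Smith: HR
  Quinn Thomas: Sales
  Frank Thomas: Marketing
  Liam Davis: Research MATCH
  Judy Jackson: HR

Count: 1

1


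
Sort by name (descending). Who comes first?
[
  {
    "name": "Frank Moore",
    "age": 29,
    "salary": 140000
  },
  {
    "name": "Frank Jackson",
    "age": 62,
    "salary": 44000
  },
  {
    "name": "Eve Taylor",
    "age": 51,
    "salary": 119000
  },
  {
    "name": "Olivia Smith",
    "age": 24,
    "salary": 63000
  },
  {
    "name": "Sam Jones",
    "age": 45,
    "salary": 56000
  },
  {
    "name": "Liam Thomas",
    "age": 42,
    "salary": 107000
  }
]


Sort by: name (descending)

Sorted order:
  1. Sam Jones (name = Sam Jones)
  2. Olivia Smith (name = Olivia Smith)
  3. Liam Thomas (name = Liam Thomas)
  4. Frank Moore (name = Frank Moore)
  5. Frank Jackson (name = Frank Jackson)
  6. Eve Taylor (name = Eve Taylor)

First: Sam Jones

Sam Jones
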